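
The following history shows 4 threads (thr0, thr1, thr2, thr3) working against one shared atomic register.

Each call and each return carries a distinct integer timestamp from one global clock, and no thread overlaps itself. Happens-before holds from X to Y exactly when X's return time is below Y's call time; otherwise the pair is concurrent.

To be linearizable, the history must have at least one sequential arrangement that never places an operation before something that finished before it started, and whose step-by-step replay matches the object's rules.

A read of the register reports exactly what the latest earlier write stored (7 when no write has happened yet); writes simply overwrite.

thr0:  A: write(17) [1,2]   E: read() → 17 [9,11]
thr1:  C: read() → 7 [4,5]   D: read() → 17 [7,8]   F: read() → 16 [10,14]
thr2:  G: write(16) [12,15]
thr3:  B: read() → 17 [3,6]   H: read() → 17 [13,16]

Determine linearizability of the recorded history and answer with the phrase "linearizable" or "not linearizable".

through event 4 a valid linearization exists; event 5 (C responding at time 5) ends that
the sole real-time-consistent order of 2 completed operations fails the atomic register replay
include/drop combinations of the 1 pending operation (B) were all tried; none helps
one such order, A, C (pending dropped), breaks at step 2 where C read() → 7 is illegal

not linearizable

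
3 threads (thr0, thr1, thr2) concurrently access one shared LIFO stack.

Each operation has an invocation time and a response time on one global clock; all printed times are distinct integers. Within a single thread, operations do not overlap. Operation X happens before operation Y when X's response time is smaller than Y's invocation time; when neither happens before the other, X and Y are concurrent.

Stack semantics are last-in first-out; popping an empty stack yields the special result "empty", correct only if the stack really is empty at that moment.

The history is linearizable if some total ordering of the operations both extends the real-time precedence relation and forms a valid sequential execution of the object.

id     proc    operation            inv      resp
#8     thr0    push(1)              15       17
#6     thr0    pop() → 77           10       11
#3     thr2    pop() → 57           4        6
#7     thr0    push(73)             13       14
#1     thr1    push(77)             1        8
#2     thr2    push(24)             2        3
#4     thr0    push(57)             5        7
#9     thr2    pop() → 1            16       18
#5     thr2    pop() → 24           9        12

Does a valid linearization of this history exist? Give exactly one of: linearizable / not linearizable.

linearizable

a witness: #1, #2, #4, #3, #5, #6, #7, #8, #9
step 1: #1 push(77) — stack <77>
step 2: #2 push(24) — stack <77,24>
step 3: #4 push(57) — stack <77,24,57>
step 4: #3 pop() → 57 — stack <77,24>
step 5: #5 pop() → 24 — stack <77>
step 6: #6 pop() → 77 — stack <>
step 7: #7 push(73) — stack <73>
step 8: #8 push(1) — stack <73,1>
step 9: #9 pop() → 1 — stack <73>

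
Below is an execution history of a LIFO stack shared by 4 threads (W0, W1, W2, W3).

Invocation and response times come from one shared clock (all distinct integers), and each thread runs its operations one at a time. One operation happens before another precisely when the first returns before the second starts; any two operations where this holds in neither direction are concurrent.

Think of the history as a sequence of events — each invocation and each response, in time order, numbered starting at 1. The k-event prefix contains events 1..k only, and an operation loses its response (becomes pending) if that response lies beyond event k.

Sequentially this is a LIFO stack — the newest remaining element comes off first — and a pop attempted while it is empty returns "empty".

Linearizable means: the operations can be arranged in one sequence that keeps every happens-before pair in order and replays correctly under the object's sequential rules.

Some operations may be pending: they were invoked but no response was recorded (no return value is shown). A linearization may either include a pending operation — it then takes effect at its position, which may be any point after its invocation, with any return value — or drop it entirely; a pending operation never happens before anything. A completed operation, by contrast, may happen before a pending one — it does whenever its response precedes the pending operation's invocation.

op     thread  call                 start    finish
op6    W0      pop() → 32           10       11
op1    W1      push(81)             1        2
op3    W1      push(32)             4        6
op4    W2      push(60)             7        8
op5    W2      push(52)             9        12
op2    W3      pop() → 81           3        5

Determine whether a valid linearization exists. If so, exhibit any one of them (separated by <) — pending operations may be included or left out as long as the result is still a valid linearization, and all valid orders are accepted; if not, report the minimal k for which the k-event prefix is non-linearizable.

not linearizable — minimal violating prefix: 11 events

cut after 10 events: linearizable; cut after 11 events (op6 responds, time 11): not linearizable
2 orders of the 5 completed LIFO stack ops respect real time; none is legal
including or dropping the 1 pending operation (op5) in any combination fails
take op1, op2, op3, op4, op6 (pending dropped): step 5 already fails, because op6 pop() → 32 cannot occur there
take op1, op3, op2, op4, op6 (pending dropped): step 3 already fails, because op2 pop() → 81 cannot occur there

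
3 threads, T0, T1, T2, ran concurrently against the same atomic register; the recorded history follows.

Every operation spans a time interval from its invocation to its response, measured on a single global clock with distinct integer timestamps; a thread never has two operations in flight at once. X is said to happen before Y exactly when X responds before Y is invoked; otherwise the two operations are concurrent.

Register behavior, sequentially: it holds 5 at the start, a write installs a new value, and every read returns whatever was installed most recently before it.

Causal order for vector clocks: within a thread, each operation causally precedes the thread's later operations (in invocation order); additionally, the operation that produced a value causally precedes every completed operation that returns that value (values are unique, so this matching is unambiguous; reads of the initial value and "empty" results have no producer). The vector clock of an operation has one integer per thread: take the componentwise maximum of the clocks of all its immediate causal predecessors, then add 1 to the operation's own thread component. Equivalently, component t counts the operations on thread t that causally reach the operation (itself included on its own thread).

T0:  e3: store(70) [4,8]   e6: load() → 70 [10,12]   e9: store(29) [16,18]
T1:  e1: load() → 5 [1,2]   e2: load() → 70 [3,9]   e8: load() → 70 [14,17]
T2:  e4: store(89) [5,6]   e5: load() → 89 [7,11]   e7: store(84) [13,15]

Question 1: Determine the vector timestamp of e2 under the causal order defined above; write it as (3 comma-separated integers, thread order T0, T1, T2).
Answer: (1, 2, 0)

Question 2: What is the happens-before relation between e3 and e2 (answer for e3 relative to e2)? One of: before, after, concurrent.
Answer: concurrent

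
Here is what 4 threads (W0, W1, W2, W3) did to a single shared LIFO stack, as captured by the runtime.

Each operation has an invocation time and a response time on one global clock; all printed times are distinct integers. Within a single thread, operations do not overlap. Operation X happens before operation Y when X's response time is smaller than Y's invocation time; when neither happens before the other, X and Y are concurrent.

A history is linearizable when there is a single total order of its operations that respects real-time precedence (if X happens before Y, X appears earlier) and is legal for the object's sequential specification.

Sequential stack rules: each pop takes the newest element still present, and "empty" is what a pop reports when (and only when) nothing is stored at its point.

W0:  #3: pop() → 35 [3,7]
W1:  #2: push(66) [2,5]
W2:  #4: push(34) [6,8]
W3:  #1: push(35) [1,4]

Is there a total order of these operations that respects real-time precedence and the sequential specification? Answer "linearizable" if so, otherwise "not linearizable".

linearizable

witness order: #1, #3, #2, #4
step 1: #1 push(35) — stack <35>
step 2: #3 pop() → 35 — stack <>
step 3: #2 push(66) — stack <66>
step 4: #4 push(34) — stack <66,34>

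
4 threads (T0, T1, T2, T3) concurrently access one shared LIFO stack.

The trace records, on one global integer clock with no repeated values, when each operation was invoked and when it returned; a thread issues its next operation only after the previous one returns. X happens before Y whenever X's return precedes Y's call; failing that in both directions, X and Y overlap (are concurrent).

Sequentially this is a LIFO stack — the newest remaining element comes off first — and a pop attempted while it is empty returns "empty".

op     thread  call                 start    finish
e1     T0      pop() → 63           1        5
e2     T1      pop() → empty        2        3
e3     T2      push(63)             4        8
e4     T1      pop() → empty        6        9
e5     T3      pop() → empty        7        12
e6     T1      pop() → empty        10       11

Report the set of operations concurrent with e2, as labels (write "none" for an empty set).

e1

overlap test against e2 [2,3]: concurrent iff the interval meets 2..3
e1 [1,5]: concurrent
e3 [4,8]: after
e4 [6,9]: after
e5 [7,12]: after
e6 [10,11]: after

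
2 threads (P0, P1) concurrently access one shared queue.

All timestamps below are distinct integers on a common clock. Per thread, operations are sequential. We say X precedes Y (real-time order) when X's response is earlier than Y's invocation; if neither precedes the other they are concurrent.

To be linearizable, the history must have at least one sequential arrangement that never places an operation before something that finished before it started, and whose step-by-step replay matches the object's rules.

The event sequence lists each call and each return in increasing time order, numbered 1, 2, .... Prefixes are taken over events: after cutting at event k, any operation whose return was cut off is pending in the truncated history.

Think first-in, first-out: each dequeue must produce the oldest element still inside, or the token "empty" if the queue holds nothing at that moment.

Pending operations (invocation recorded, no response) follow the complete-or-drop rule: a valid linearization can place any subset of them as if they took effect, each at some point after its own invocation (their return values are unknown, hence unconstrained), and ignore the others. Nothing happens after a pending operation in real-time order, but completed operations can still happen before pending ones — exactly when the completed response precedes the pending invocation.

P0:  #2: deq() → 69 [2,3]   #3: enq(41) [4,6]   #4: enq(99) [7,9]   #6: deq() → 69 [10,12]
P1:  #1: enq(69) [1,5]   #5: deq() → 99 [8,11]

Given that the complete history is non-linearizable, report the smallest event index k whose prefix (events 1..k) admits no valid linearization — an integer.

events 1..11 are linearizable, e.g. via #1, #2, #3, #4, #6, #5:
1. #1 enq(69), leaving queue <69>
2. #2 deq() → 69, leaving queue <>
3. #3 enq(41), leaving queue <41>
4. #4 enq(99), leaving queue <41,99>
5. #6 deq() (pending, included), leaving queue <99>
6. #5 deq() → 99, leaving queue <>
adding event 12 (#6 responds at 12) leaves no legal real-time order
one such order, #1, #2, #3, #4, #5, #6, breaks at step 5 where #5 deq() → 99 is illegal
one such order, #1, #2, #3, #4, #6, #5, breaks at step 5 where #6 deq() → 69 is illegal

12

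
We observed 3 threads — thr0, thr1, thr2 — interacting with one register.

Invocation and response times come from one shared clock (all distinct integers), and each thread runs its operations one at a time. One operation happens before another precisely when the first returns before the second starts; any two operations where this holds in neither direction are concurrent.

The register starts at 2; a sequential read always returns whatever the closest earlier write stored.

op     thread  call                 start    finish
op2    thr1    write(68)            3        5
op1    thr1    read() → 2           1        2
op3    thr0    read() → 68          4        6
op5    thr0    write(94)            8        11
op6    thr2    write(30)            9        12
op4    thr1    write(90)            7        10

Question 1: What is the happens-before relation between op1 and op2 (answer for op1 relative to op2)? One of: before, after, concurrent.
op1 spans [1,2], op2 spans [3,5]
resp(op1)=2 < inv(op2)=3

before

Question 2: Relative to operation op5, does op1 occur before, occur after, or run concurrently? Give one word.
op1 spans [1,2], op5 spans [8,11]
resp(op1)=2 < inv(op5)=8

before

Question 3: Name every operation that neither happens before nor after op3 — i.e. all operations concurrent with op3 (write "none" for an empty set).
op3 runs from 4 to 6; window-overlapping ops are concurrent
op1 [1,2]: before
op2 [3,5]: concurrent
op4 [7,10]: after
op5 [8,11]: after
op6 [9,12]: after

op2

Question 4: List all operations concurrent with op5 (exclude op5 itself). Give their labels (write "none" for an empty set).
op5 spans [8,11]: anything still running between times 8 and 11 counts as concurrent
op1 [1,2]: before
op2 [3,5]: before
op3 [4,6]: before
op4 [7,10]: concurrent
op6 [9,12]: concurrent

op4, op6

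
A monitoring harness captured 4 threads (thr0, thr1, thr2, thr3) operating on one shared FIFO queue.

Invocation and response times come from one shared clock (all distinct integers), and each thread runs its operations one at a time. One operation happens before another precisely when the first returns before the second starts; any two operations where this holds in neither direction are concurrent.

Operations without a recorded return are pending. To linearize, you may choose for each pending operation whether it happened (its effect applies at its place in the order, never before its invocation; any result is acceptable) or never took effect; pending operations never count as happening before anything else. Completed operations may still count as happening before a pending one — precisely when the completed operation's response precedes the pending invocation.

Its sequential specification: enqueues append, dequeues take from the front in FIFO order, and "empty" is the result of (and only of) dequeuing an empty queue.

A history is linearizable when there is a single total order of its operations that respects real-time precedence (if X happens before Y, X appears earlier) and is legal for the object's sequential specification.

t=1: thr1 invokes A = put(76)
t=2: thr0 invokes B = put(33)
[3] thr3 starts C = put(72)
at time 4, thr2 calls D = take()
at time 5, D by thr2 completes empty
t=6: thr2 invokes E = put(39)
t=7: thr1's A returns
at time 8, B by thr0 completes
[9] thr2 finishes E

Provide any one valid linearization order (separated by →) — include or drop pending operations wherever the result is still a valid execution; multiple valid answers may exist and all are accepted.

step 1: D take() → empty — queue <>
step 2: A put(76) — queue <76>
step 3: B put(33) — queue <76,33>
step 4: C put(72) (pending, included) — queue <76,33,72>
step 5: E put(39) — queue <76,33,72,39>

D → A → B → C → E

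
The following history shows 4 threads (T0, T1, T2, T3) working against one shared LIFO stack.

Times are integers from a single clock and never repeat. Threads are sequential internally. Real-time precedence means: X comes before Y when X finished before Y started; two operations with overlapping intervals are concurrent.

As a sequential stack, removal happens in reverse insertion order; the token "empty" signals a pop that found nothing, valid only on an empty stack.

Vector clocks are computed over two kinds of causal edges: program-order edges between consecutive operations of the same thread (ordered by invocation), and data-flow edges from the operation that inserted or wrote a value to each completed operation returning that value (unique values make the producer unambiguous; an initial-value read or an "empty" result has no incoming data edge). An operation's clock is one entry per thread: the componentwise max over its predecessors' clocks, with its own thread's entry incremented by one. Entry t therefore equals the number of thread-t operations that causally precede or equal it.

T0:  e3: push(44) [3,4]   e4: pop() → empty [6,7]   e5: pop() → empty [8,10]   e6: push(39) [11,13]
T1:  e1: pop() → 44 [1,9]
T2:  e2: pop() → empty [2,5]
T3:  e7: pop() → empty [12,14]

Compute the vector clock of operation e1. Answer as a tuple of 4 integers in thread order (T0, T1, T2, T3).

no predecessors for e7 (invoked 12): T3 increments from zero → (0, 0, 0, 1)
no predecessors for e2 (invoked 2): T2 increments from zero → (0, 0, 1, 0)
no predecessors for e3 (invoked 3): T0 increments from zero → (1, 0, 0, 0)
invoked at 1, e1 merges VC(e3)=(1, 0, 0, 0) and bumps T1's slot → (1, 1, 0, 0)
invoked at 6, e4 merges VC(e3)=(1, 0, 0, 0) and bumps T0's slot → (2, 0, 0, 0)
invoked at 8, e5 merges VC(e4)=(2, 0, 0, 0) and bumps T0's slot → (3, 0, 0, 0)
invoked at 11, e6 merges VC(e5)=(3, 0, 0, 0) and bumps T0's slot → (4, 0, 0, 0)
target: VC(e1) = (1, 1, 0, 0)

(1, 1, 0, 0)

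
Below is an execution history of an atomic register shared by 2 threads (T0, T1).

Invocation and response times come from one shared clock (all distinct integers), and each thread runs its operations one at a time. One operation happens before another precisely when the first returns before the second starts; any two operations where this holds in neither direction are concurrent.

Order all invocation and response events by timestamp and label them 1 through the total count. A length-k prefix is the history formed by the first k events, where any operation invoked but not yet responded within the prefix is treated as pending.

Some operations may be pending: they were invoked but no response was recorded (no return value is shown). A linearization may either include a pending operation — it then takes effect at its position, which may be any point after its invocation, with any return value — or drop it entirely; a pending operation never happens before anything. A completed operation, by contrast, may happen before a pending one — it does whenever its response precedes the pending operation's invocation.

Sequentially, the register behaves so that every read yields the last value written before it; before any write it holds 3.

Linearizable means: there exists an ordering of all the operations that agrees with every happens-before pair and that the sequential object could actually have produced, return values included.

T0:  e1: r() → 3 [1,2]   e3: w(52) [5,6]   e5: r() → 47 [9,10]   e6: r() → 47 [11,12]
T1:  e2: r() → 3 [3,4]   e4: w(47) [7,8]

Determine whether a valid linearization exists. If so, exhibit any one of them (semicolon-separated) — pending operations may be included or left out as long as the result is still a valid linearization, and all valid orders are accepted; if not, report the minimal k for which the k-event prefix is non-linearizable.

step 1: e1 r() → 3 — value 3
step 2: e2 r() → 3 — value 3
step 3: e3 w(52) — value 52
step 4: e4 w(47) — value 47
step 5: e5 r() → 47 — value 47
step 6: e6 r() → 47 — value 47

linearizable — witness: e1; e2; e3; e4; e5; e6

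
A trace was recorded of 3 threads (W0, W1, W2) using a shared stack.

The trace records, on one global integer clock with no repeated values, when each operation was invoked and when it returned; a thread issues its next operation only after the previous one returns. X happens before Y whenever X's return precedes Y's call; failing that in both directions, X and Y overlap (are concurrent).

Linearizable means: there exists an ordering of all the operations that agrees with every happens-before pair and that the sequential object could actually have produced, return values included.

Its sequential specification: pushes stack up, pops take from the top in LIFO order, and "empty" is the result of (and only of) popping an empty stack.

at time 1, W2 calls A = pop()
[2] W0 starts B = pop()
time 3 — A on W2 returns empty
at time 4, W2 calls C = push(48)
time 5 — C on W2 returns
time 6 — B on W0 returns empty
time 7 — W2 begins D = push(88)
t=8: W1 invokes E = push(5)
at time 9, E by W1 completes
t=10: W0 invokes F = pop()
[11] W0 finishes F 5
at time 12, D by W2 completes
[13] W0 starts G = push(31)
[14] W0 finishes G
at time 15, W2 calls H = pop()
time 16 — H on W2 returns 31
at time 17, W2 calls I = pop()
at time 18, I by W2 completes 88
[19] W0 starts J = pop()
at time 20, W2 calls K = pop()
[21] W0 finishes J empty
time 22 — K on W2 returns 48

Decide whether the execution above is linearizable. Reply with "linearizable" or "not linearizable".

one valid linearization: A, B, C, D, E, F, G, H, I, K, J
step 1: A pop() → empty — stack <>
step 2: B pop() → empty — stack <>
step 3: C push(48) — stack <48>
step 4: D push(88) — stack <48,88>
step 5: E push(5) — stack <48,88,5>
step 6: F pop() → 5 — stack <48,88>
step 7: G push(31) — stack <48,88,31>
step 8: H pop() → 31 — stack <48,88>
step 9: I pop() → 88 — stack <48>
step 10: K pop() → 48 — stack <>
step 11: J pop() → empty — stack <>

linearizable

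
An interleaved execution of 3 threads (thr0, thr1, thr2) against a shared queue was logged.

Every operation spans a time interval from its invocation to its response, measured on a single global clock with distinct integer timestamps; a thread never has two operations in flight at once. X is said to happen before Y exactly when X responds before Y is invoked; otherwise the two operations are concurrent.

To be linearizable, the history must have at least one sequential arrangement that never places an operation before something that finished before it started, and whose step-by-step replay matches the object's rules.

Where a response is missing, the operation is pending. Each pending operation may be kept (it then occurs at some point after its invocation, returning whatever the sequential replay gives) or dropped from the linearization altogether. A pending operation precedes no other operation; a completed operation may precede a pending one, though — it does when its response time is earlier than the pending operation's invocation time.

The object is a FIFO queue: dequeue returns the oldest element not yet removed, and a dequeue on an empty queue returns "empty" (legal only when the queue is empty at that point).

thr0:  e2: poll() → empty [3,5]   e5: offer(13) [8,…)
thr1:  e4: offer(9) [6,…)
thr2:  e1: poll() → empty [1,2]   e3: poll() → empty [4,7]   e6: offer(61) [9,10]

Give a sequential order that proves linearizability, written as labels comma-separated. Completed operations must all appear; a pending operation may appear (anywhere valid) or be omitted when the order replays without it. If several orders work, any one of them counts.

step 1: e1 poll() → empty — queue <>
step 2: e2 poll() → empty — queue <>
step 3: e3 poll() → empty — queue <>
step 4: e4 offer(9) (pending, included) — queue <9>
step 5: e5 offer(13) (pending, included) — queue <9,13>
step 6: e6 offer(61) — queue <9,13,61>

e1, e2, e3, e4, e5, e6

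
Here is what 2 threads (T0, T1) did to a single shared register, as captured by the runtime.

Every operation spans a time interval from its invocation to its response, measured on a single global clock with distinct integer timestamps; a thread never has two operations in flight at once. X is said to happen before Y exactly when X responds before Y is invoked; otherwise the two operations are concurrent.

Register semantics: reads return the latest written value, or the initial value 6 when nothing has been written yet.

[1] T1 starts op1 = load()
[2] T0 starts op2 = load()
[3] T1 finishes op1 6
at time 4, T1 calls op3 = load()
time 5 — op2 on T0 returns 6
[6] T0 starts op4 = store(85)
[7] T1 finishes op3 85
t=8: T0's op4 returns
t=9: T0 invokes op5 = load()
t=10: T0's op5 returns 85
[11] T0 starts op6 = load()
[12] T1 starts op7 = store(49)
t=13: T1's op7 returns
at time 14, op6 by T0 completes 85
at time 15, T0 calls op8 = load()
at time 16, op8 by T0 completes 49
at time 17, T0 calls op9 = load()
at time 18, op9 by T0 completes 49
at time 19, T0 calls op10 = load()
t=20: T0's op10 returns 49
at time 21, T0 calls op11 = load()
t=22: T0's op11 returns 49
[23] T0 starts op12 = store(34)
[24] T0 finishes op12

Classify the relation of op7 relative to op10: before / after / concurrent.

op7 spans [12,13], op10 spans [19,20]
resp(op7)=13 < inv(op10)=19

before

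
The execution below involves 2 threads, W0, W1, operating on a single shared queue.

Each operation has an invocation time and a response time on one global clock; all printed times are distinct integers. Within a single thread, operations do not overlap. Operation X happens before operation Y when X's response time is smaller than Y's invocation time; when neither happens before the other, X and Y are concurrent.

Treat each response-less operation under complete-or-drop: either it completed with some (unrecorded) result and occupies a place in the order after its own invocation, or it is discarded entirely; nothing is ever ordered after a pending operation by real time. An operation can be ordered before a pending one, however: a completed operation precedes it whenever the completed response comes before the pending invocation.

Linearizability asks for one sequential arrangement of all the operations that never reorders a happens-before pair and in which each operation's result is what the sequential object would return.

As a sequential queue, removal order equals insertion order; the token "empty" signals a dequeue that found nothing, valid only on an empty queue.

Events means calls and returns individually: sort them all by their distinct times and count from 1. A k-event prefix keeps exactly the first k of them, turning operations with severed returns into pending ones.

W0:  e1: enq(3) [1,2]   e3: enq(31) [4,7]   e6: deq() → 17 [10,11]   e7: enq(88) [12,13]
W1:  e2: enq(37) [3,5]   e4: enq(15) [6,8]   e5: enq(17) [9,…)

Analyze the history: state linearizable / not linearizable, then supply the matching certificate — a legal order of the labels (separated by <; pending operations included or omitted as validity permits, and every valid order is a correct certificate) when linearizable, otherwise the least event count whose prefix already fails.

not linearizable — minimal violating prefix: 11 events

already the first 11 events (up to e6's response at time 11) admit no linearization; the first 10 still do
3 orders of the 5 completed queue ops respect real time; none is legal
include/drop combinations of the 1 pending operation (e5) were all tried; none helps
for example e1, e2, e3, e4, e6 (pending dropped) fails at step 5: e6 deq() → 17 is not legal there
for example e1, e2, e4, e3, e6 (pending dropped) fails at step 5: e6 deq() → 17 is not legal there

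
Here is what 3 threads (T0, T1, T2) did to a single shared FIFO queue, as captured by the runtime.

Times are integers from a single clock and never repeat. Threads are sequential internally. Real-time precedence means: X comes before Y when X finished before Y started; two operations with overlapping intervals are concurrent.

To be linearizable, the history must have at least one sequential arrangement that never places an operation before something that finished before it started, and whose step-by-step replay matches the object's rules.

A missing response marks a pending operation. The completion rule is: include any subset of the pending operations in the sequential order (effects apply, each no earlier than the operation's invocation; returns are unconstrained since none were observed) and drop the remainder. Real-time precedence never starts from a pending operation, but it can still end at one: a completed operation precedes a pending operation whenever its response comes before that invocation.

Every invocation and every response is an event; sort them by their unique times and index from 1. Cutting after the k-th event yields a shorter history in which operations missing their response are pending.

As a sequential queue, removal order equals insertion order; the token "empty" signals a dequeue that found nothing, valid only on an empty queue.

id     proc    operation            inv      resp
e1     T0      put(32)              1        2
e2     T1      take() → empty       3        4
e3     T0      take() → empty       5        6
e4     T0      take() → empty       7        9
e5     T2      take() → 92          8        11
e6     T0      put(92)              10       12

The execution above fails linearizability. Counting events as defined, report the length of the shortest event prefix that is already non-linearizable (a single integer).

4

events 1..3 are linearizable; a witness order is e1:
step 1: e1 put(32) — queue <32>
with event 4 included (e2 responding at time 4), all real-time-consistent orders fail
one such order, e1, e2, breaks at step 2 where e2 take() → empty is illegal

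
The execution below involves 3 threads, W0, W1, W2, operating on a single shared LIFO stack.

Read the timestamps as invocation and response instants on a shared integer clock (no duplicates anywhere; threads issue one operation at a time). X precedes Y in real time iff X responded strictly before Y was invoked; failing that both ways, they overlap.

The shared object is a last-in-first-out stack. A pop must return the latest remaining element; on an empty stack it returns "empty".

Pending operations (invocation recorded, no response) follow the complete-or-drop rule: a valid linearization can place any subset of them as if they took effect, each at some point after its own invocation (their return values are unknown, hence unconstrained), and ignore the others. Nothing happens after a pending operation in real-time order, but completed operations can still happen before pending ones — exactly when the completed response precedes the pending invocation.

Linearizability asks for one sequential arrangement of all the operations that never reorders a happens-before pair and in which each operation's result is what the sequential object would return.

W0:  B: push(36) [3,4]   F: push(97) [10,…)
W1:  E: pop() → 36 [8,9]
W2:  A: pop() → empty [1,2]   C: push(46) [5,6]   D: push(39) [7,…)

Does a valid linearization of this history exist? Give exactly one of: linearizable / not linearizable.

cut after 8 events: linearizable; cut after 9 events (E responds, time 9): not linearizable
exactly one order of the 4 completed ops respects real time; the LIFO stack replay fails
no completion choice of the 1 pending operation (D) rescues it — every subset was tried
one such order, A, B, C, E (pending dropped), breaks at step 4 where E pop() → 36 is illegal

not linearizable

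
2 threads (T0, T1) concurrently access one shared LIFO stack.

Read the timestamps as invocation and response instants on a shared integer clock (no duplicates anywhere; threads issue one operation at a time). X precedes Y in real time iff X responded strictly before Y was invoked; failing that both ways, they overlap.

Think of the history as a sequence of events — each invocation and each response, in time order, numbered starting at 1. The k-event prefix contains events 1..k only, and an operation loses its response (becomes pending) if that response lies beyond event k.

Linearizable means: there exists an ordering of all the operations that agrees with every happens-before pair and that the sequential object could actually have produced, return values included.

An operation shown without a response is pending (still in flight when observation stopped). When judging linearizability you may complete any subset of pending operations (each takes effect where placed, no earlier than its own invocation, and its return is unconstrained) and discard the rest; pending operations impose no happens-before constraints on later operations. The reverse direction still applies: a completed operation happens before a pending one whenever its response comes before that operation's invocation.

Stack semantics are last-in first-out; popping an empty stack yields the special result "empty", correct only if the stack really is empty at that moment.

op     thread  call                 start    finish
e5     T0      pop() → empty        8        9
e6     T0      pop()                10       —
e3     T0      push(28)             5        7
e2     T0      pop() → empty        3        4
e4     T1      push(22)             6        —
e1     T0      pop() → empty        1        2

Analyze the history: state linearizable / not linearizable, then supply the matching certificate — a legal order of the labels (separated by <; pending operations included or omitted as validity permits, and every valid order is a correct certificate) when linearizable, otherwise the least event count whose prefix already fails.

cut after 8 events: linearizable; cut after 9 events (e5 responds, time 9): not linearizable
exhaustive check: the 4 completed LIFO stack ops admit one real-time order; illegal
no completion choice of the 1 pending operation (e4) rescues it — every subset was tried
take e1, e2, e3, e5 (pending dropped): step 4 already fails, because e5 pop() → empty cannot occur there

not linearizable — minimal violating prefix: 9 events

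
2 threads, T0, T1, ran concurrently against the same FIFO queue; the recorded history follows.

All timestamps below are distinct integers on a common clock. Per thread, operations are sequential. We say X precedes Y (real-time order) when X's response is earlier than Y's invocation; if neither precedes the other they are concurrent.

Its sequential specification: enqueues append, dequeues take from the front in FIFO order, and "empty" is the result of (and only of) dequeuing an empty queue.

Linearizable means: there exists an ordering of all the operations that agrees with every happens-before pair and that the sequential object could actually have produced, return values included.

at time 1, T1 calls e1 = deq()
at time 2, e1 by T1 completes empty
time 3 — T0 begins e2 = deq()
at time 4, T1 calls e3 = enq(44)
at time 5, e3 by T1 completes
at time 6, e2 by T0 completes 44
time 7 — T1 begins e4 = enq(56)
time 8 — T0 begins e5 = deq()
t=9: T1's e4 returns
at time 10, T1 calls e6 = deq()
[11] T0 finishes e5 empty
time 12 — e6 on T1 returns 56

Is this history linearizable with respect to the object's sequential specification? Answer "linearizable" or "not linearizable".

linearizable

one valid linearization: e1, e3, e2, e4, e6, e5
step 1: e1 deq() → empty — queue <>
step 2: e3 enq(44) — queue <44>
step 3: e2 deq() → 44 — queue <>
step 4: e4 enq(56) — queue <56>
step 5: e6 deq() → 56 — queue <>
step 6: e5 deq() → empty — queue <>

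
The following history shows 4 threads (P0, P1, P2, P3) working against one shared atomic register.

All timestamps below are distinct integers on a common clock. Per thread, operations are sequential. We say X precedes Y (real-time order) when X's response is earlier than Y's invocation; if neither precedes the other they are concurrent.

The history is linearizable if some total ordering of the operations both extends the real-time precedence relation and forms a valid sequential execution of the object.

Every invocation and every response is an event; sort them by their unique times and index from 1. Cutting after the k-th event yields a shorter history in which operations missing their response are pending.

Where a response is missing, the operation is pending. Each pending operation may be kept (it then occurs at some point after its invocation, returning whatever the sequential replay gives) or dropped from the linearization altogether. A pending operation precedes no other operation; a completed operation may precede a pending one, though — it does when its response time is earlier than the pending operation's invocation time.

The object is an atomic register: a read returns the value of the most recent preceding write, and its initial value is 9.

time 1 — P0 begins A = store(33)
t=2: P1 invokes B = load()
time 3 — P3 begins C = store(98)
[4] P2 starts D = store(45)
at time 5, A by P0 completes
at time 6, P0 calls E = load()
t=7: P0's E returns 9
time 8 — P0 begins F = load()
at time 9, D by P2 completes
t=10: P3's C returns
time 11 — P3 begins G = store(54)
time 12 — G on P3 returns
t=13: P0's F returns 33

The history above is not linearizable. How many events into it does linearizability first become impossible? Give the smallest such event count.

7

events 1..6 are linearizable; a witness order is A:
step 1: A store(33) — value 33
once event 7 joins (E's response, time 7), exhaustive search finds no witness
completion choices over the 3 pending operations (B, C, D) were checked; none helps
for example A, E (pending dropped) fails at step 2: E load() → 9 is not legal there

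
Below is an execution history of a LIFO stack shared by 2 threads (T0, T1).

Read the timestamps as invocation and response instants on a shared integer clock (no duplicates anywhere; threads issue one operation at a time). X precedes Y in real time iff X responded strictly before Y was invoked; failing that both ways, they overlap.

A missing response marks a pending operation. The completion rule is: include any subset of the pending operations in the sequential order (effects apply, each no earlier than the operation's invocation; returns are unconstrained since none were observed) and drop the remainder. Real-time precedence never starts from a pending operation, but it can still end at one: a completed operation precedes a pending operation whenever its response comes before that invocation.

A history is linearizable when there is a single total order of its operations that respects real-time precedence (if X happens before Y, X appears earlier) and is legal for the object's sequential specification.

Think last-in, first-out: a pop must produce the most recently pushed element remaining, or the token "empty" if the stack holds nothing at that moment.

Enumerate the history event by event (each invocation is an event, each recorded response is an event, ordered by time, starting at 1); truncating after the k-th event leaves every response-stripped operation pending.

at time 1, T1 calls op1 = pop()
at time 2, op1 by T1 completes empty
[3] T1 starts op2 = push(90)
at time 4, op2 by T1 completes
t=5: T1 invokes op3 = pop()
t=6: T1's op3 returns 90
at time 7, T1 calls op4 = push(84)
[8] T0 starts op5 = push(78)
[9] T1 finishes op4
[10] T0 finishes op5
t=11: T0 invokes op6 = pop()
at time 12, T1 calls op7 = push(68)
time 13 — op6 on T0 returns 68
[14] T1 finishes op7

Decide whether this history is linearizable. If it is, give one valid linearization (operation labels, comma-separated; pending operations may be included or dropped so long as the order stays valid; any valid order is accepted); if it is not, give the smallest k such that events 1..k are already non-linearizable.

linearizable — witness: op1, op2, op3, op4, op5, op7, op6

after step 1 (op1 pop() → empty): stack <>
after step 2 (op2 push(90)): stack <90>
after step 3 (op3 pop() → 90): stack <>
after step 4 (op4 push(84)): stack <84>
after step 5 (op5 push(78)): stack <84,78>
after step 6 (op7 push(68)): stack <84,78,68>
after step 7 (op6 pop() → 68): stack <84,78>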